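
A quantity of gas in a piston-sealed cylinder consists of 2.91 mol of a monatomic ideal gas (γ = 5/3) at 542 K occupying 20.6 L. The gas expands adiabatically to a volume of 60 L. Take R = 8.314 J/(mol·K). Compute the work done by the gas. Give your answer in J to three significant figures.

Adiabatic: TV^(γ−1) = const with γ = 5/3.
T₂ = T₁ (V₁/V₂)^(γ−1) = 542 × (20.6/60)^0.667 = 542 × 0.4903 = 265.8 K.
W_by = nCᵥ(T₁ − T₂) = (2.91)(12.47)(542 − 265.8) = 10025 J.

W ≈ 10000 J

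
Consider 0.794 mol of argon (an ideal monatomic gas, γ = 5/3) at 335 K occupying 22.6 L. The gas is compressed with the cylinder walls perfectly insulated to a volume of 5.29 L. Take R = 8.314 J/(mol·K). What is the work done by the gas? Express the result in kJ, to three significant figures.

Adiabatic: TV^(γ−1) = const with γ = 5/3.
T₂ = T₁ (V₁/V₂)^(γ−1) = 335 × (22.6/5.29)^0.667 = 335 × 2.633 = 882 K.
W_by = nCᵥ(T₁ − T₂) = (0.794)(12.47)(335 − 882) = -5417 J.

W ≈ -5.42 kJ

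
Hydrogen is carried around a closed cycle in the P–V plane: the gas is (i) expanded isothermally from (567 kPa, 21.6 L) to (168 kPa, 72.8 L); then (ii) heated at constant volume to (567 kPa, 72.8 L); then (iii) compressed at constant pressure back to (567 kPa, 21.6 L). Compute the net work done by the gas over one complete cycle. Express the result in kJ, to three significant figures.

Leg (i): W = PᵢVᵢ ln(V_f/Vᵢ) = (12247) ln(72.8/21.6) = 14881 J.
Leg (ii): W = 0.
Leg (iii): W = PΔV = (567)(21.6 − 72.8) = -29030 J.
W_net = 14881 − 29030 = -14150 J.

W_net ≈ -14.1 kJ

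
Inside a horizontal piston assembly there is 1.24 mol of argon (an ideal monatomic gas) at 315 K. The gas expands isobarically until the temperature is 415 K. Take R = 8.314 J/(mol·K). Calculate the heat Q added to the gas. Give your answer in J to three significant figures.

Q ≈ 2580 J

Isobaric: W = nRΔT = (1.24)(8.314)(100) = 1031 J.
ΔU = nCᵥΔT with Cᵥ = 3R/2: ΔU = (1.24)(12.47)(100) = 1546 J.
Q = ΔU + W = 1546 + 1031 = 2577 J.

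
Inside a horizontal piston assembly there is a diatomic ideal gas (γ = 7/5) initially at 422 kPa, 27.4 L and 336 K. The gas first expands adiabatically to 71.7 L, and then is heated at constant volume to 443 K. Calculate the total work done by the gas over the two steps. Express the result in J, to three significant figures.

W_total ≈ 9230 J

Step 1 (adiabatic): W = (P₁V₁ − P₂V₂)/(γ−1) = (11563 − 7870)/0.4 = 9233 J.
Step 2 (isochoric): W = 0 (constant volume).
W_total = 9233 + 0 = 9233 J.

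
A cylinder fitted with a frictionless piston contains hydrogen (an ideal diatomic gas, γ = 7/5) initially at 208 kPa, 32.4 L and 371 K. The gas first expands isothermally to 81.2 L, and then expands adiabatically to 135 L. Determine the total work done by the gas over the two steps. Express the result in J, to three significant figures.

W_total ≈ 9290 J

Step 1 (isothermal): W = P₁V₁ ln(V₂/V₁) = (6739) ln(81.2/32.4) = 6192 J.
After step 1: P = 83 kPa, V = 81.2 L, T = 371 K.
Step 2 (adiabatic): W = (P₁V₁ − P₂V₂)/(γ−1) = (6739 − 5499)/0.4 = 3100 J.
W_total = 6192 + 3100 = 9292 J.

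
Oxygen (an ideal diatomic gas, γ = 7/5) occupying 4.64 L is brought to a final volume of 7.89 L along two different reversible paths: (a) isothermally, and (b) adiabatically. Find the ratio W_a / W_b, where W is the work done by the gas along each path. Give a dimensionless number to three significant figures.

Path (a) isothermal: W = P₁V₁ ln(V₂/V₁) → W_a/(P₁V₁) = 0.5309.
Path (b) adiabatic: W = P₁V₁(1 − (V₁/V₂)^(γ−1))/(γ−1) → W_b/(P₁V₁) = 0.4783.
W_a / W_b = 0.5309 / 0.4783 = 1.11.

W_a / W_b ≈ 1.11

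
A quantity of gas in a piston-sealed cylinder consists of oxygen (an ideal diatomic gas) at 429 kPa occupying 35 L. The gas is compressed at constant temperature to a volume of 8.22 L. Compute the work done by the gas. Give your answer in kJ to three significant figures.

W ≈ -21.8 kJ

Isothermal: W = nRT ln(V₂/V₁) = P₁V₁ ln(V₂/V₁).
P₁V₁ = (429 kPa)(35 L) = 15015 J.
W = 15015 × ln(8.22/35) = 15015 × -1.449
W_by_gas = -21753 J.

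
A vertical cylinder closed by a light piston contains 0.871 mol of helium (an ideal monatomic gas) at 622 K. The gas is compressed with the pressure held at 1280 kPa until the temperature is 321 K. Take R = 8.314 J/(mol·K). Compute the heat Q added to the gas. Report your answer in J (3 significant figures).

Q ≈ -5450 J

Isobaric: W = nRΔT = (0.871)(8.314)(-301) = -2180 J.
ΔU = nCᵥΔT with Cᵥ = 3R/2: ΔU = (0.871)(12.47)(-301) = -3270 J.
Q = ΔU + W = -3270 − 2180 = -5449 J.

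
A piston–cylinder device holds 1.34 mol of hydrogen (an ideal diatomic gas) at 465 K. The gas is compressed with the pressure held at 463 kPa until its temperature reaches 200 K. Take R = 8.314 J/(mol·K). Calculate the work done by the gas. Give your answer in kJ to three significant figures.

Isobaric: W = P ΔV = nR ΔT.
W = (1.34)(8.314)(200 − 465) = -2952 J.

W ≈ -2.95 kJ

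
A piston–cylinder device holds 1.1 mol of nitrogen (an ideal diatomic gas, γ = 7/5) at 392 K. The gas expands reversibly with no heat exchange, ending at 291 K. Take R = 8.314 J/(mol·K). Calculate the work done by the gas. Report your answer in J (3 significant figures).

W ≈ 2310 J

Adiabatic ⇒ Q = 0, so W_by = −ΔU = nCᵥ(T₁ − T₂).
Cᵥ = 5R/2 = 20.79 J/(mol·K).
W = (1.1)(20.79)(392 − 291) = 2309 J.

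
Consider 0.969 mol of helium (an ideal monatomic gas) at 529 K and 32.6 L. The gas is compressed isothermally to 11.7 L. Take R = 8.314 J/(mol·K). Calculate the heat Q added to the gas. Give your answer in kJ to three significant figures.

Isothermal ⇒ ΔU = 0, so Q = W = nRT ln(V₂/V₁).
Q = (0.969)(8.314)(529) ln(11.7/32.6) = 4262 × -1.025 = -4367 J.

Q ≈ -4.37 kJ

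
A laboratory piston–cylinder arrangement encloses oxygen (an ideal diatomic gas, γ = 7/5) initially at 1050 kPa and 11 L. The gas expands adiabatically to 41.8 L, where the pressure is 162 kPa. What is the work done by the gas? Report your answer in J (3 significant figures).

Adiabatic: W = (P₁V₁ − P₂V₂)/(γ − 1) with γ = 7/5.
P₁V₁ = 11550 J, P₂V₂ = 6772 J.
W = (11550 − 6772) / 0.4 = 11946 J.

W ≈ 11900 J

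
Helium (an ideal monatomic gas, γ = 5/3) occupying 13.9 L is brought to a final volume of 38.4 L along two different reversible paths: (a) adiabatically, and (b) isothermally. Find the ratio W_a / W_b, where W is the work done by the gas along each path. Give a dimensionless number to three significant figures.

W_a / W_b ≈ 0.726

Path (a) adiabatic: W = P₁V₁(1 − (V₁/V₂)^(γ−1))/(γ−1) → W_a/(P₁V₁) = 0.7381.
Path (b) isothermal: W = P₁V₁ ln(V₂/V₁) → W_b/(P₁V₁) = 1.016.
W_a / W_b = 0.7381 / 1.016 = 0.7264.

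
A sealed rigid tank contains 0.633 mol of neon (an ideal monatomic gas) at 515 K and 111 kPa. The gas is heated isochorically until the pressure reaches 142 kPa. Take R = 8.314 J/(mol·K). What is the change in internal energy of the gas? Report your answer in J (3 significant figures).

Constant volume ⇒ W = 0, so Q = ΔU = nCᵥΔT with Cᵥ = 3R/2 = 12.47 J/(mol·K).
At constant V, T₂/T₁ = P₂/P₁ ⇒ ΔT = T₁(P₂/P₁ − 1) = 515·(142/111 − 1) = 143.8 K.
ΔU = (0.633)(12.47)(143.8) = 1135 J.

ΔU ≈ 1140 J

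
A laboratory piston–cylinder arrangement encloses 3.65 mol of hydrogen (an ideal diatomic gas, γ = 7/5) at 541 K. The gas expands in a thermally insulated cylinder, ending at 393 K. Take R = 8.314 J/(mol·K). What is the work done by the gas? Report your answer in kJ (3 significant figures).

Adiabatic ⇒ Q = 0, so W_by = −ΔU = nCᵥ(T₁ − T₂).
Cᵥ = 5R/2 = 20.79 J/(mol·K).
W = (3.65)(20.79)(541 − 393) = 11228 J.

W ≈ 11.2 kJ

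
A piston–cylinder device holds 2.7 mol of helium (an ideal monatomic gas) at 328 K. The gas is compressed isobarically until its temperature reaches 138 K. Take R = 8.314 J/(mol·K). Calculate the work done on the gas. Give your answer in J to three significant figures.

Isobaric: W = P ΔV = nR ΔT.
W = (2.7)(8.314)(138 − 328) = -4265 J.
Work on gas = −W_by = 4265 J.

W ≈ 4270 J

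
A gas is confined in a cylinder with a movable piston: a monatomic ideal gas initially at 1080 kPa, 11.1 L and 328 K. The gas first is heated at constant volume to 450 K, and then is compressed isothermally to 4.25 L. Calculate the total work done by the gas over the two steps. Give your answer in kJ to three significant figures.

W_total ≈ -15.8 kJ

Step 1 (isochoric): W = 0 (constant volume).
After step 1: P = 1482 kPa (V unchanged).
Step 2 (isothermal): W = P₁V₁ ln(V₂/V₁) = (16447) ln(4.25/11.1) = -15790 J.
W_total = 0 − 15790 = -15790 J.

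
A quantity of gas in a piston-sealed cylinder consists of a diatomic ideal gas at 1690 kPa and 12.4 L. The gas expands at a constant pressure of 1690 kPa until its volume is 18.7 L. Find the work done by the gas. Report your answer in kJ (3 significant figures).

W ≈ 10.6 kJ

Isobaric: W = P ΔV.
W = (1690 kPa)(18.7 − 12.4 L) = (1690)(6.3) = 10647 J.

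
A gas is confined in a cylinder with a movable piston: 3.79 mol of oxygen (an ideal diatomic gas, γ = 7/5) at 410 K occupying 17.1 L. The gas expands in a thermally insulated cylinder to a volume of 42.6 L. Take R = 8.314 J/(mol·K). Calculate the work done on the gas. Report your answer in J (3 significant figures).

W ≈ -9880 J

Adiabatic: TV^(γ−1) = const with γ = 7/5.
T₂ = T₁ (V₁/V₂)^(γ−1) = 410 × (17.1/42.6)^0.4 = 410 × 0.6941 = 284.6 K.
W_by = nCᵥ(T₁ − T₂) = (3.79)(20.79)(410 − 284.6) = 9879 J.
Work on gas = −W_by = -9879 J.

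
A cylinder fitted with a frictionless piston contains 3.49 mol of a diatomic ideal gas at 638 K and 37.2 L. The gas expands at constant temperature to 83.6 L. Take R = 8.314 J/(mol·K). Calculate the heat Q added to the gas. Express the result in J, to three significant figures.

Isothermal ⇒ ΔU = 0, so Q = W = nRT ln(V₂/V₁).
Q = (3.49)(8.314)(638) ln(83.6/37.2) = 18512 × 0.8097 = 14990 J.

Q ≈ 15000 J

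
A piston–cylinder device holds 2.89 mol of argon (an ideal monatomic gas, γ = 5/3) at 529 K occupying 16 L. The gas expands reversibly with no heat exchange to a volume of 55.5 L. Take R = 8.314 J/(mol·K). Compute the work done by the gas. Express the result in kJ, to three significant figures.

Adiabatic: TV^(γ−1) = const with γ = 5/3.
T₂ = T₁ (V₁/V₂)^(γ−1) = 529 × (16/55.5)^0.667 = 529 × 0.4364 = 230.9 K.
W_by = nCᵥ(T₁ − T₂) = (2.89)(12.47)(529 − 230.9) = 10745 J.

W ≈ 10.7 kJ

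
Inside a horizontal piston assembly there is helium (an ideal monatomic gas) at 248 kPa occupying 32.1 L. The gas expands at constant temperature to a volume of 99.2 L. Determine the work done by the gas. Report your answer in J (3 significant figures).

W ≈ 8980 J

Isothermal: W = nRT ln(V₂/V₁) = P₁V₁ ln(V₂/V₁).
P₁V₁ = (248 kPa)(32.1 L) = 7961 J.
W = 7961 × ln(99.2/32.1) = 7961 × 1.128
W_by_gas = 8982 J.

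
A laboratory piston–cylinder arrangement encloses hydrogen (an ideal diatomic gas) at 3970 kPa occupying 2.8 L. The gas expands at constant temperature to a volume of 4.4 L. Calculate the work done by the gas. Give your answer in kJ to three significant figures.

Isothermal: W = nRT ln(V₂/V₁) = P₁V₁ ln(V₂/V₁).
P₁V₁ = (3970 kPa)(2.8 L) = 11116 J.
W = 11116 × ln(4.4/2.8) = 11116 × 0.452
W_by_gas = 5024 J.

W ≈ 5.02 kJ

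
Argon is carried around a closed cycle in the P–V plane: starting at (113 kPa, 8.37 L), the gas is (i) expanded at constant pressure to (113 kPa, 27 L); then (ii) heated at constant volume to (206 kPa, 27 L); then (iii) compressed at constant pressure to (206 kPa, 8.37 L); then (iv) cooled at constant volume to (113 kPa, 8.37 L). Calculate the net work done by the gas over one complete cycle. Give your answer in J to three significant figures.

Constant-volume legs do no work.
W(i) = (113)(27 − 8.37) = 2105 J; W(iii) = (206)(8.37 − 27) = -3838 J.
W_net = 2105 − 3838 = -1733 J (the counter-clockwise enclosed area).

W_net ≈ -1730 J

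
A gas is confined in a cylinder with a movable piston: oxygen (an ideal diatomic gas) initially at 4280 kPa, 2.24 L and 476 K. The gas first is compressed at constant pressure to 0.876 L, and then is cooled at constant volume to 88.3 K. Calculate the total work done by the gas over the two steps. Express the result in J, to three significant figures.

W_total ≈ -5840 J

Step 1 (isobaric): W = PΔV = (4280 kPa)(0.876 − 2.24 L) = -5838 J.
Step 2 (isochoric): W = 0 (constant volume).
W_total = -5838 + 0 = -5838 J.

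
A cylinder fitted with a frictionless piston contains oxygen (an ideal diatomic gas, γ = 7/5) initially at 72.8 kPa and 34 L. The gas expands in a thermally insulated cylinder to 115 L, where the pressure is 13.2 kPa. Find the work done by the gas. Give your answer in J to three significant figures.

Adiabatic: W = (P₁V₁ − P₂V₂)/(γ − 1) with γ = 7/5.
P₁V₁ = 2475 J, P₂V₂ = 1518 J.
W = (2475 − 1518) / 0.4 = 2393 J.

W ≈ 2390 J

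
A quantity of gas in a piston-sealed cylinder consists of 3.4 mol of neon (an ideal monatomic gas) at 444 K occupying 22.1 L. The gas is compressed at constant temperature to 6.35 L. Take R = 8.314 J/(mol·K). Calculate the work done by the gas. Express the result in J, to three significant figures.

Isothermal: W = nRT ln(V₂/V₁).
W = (3.4)(8.314)(444) × ln(6.35/22.1)
  = 12551 × -1.247
W_by_gas = -15652 J.

W ≈ -15700 J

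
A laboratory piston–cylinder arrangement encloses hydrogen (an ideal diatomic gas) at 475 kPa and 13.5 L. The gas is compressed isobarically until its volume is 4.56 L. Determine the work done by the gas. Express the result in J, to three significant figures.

W ≈ -4250 J

Isobaric: W = P ΔV.
W = (475 kPa)(4.56 − 13.5 L) = (475)(-8.94) = -4247 J.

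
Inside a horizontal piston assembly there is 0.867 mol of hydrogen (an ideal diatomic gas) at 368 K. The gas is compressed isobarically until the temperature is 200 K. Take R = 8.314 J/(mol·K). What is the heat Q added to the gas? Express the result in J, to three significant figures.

Q ≈ -4240 J

Isobaric: W = nRΔT = (0.867)(8.314)(-168) = -1211 J.
ΔU = nCᵥΔT with Cᵥ = 5R/2: ΔU = (0.867)(20.79)(-168) = -3027 J.
Q = ΔU + W = -3027 − 1211 = -4238 J.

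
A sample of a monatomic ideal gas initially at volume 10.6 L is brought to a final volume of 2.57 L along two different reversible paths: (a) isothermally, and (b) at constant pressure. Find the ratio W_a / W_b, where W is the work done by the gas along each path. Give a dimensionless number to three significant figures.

Path (a) isothermal: W = P₁V₁ ln(V₂/V₁) → W_a/(P₁V₁) = -1.417.
Path (b) isobaric: W = P₁(V₂ − V₁) → W_b/(P₁V₁) = -0.7575.
W_a / W_b = -1.417 / -0.7575 = 1.87.

W_a / W_b ≈ 1.87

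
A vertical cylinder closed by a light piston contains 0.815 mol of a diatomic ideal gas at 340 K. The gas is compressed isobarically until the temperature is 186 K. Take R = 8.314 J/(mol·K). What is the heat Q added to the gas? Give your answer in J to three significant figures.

Isobaric: W = nRΔT = (0.815)(8.314)(-154) = -1043 J.
ΔU = nCᵥΔT with Cᵥ = 5R/2: ΔU = (0.815)(20.79)(-154) = -2609 J.
Q = ΔU + W = -2609 − 1043 = -3652 J.

Q ≈ -3650 J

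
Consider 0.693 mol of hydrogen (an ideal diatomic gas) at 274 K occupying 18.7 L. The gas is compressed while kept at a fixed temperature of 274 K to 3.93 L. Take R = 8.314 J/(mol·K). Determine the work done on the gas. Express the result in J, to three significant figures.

W ≈ 2460 J

Isothermal: W = nRT ln(V₂/V₁).
W = (0.693)(8.314)(274) × ln(3.93/18.7)
  = 1579 × -1.56
W_by_gas = -2463 J; work on gas = −W_by = 2463 J.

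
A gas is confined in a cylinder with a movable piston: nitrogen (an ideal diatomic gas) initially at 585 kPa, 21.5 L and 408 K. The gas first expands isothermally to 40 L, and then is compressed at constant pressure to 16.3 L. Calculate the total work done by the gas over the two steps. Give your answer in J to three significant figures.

W_total ≈ 356 J

Step 1 (isothermal): W = P₁V₁ ln(V₂/V₁) = (12578) ln(40/21.5) = 7808 J.
After step 1: P = 314.4 kPa, V = 40 L, T = 408 K.
Step 2 (isobaric): W = PΔV = (314.4 kPa)(16.3 − 40 L) = -7452 J.
W_total = 7808 − 7452 = 356.3 J.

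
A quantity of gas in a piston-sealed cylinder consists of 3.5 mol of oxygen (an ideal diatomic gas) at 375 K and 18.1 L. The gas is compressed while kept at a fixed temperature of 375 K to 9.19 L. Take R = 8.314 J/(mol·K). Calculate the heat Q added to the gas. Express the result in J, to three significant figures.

Q ≈ -7400 J

Isothermal ⇒ ΔU = 0, so Q = W = nRT ln(V₂/V₁).
Q = (3.5)(8.314)(375) ln(9.19/18.1) = 10912 × -0.6778 = -7396 J.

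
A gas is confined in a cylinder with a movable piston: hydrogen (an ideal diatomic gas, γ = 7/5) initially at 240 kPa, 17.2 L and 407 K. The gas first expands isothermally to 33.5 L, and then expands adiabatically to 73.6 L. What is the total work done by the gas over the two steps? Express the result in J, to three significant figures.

W_total ≈ 5540 J

Step 1 (isothermal): W = P₁V₁ ln(V₂/V₁) = (4128) ln(33.5/17.2) = 2752 J.
After step 1: P = 123.2 kPa, V = 33.5 L, T = 407 K.
Step 2 (adiabatic): W = (P₁V₁ − P₂V₂)/(γ−1) = (4128 − 3013)/0.4 = 2787 J.
W_total = 2752 + 2787 = 5539 J.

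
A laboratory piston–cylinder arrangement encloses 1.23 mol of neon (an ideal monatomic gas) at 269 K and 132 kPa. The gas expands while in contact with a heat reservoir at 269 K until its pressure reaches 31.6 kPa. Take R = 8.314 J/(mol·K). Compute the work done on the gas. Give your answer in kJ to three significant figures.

W ≈ -3.93 kJ

Isothermal process: W = nRT ln(V₂/V₁) = nRT ln(P₁/P₂).
W = (1.23)(8.314)(269) × ln(132/31.6)
  = 2751 × ln(4.177) = 2751 × 1.43
W_by_gas = 3933 J; work on gas = −W_by = -3933 J.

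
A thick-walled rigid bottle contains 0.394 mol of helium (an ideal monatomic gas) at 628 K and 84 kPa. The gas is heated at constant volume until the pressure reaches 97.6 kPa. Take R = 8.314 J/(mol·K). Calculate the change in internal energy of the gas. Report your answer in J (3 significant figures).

ΔU ≈ 500 J

Constant volume ⇒ W = 0, so Q = ΔU = nCᵥΔT with Cᵥ = 3R/2 = 12.47 J/(mol·K).
At constant V, T₂/T₁ = P₂/P₁ ⇒ ΔT = T₁(P₂/P₁ − 1) = 628·(97.6/84 − 1) = 101.7 K.
ΔU = (0.394)(12.47)(101.7) = 499.6 J.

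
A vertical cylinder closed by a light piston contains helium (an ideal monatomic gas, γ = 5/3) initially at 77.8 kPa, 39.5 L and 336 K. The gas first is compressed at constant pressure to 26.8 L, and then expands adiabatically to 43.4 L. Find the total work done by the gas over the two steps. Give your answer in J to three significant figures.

Step 1 (isobaric): W = PΔV = (77.8 kPa)(26.8 − 39.5 L) = -988.1 J.
After step 1: P = 77.8 kPa, V = 26.8 L, T = 228 K.
Step 2 (adiabatic): W = (P₁V₁ − P₂V₂)/(γ−1) = (2085 − 1512)/0.667 = 859.6 J.
W_total = -988.1 + 859.6 = -128.5 J.

W_total ≈ -128 J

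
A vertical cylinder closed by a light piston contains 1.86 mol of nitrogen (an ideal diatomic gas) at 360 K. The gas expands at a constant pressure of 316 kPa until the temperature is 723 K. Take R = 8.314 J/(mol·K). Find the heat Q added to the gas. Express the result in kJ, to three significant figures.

Q ≈ 19.6 kJ

Isobaric: W = nRΔT = (1.86)(8.314)(363) = 5613 J.
ΔU = nCᵥΔT with Cᵥ = 5R/2: ΔU = (1.86)(20.79)(363) = 14034 J.
Q = ΔU + W = 14034 + 5613 = 19647 J.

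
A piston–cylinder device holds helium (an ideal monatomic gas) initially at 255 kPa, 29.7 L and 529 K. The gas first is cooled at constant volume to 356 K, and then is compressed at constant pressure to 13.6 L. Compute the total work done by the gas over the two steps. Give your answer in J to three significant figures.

Step 1 (isochoric): W = 0 (constant volume).
After step 1: P = 171.6 kPa (V unchanged).
Step 2 (isobaric): W = PΔV = (171.6 kPa)(13.6 − 29.7 L) = -2763 J.
W_total = 0 − 2763 = -2763 J.

W_total ≈ -2760 J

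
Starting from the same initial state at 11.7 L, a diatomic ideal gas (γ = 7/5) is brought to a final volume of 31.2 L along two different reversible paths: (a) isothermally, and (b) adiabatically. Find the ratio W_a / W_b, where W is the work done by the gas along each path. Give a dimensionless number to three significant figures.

Path (a) isothermal: W = P₁V₁ ln(V₂/V₁) → W_a/(P₁V₁) = 0.9808.
Path (b) adiabatic: W = P₁V₁(1 − (V₁/V₂)^(γ−1))/(γ−1) → W_b/(P₁V₁) = 0.8113.
W_a / W_b = 0.9808 / 0.8113 = 1.209.

W_a / W_b ≈ 1.21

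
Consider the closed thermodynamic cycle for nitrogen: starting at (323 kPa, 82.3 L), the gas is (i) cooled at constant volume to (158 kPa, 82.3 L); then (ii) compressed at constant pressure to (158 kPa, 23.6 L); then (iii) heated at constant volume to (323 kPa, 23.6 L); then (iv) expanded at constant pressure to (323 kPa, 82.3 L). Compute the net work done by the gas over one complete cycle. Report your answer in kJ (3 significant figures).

Constant-volume legs do no work.
W(ii) = (158)(23.6 − 82.3) = -9275 J; W(iv) = (323)(82.3 − 23.6) = 18960 J.
W_net = -9275 + 18960 = 9686 J (the clockwise enclosed area).

W_net ≈ 9.69 kJ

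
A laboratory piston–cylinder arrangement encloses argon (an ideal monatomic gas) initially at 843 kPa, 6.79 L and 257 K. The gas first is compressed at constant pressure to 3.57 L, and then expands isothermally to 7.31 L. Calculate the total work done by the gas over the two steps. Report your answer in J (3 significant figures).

W_total ≈ -558 J

Step 1 (isobaric): W = PΔV = (843 kPa)(3.57 − 6.79 L) = -2714 J.
After step 1: P = 843 kPa, V = 3.57 L, T = 135.1 K.
Step 2 (isothermal): W = P₁V₁ ln(V₂/V₁) = (3010) ln(7.31/3.57) = 2157 J.
W_total = -2714 + 2157 = -557.6 J.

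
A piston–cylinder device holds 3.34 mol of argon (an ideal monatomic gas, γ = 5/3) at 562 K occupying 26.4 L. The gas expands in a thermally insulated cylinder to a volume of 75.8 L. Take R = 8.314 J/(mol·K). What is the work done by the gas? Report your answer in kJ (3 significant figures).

W ≈ 11.8 kJ

Adiabatic: TV^(γ−1) = const with γ = 5/3.
T₂ = T₁ (V₁/V₂)^(γ−1) = 562 × (26.4/75.8)^0.667 = 562 × 0.495 = 278.2 K.
W_by = nCᵥ(T₁ − T₂) = (3.34)(12.47)(562 − 278.2) = 11821 J.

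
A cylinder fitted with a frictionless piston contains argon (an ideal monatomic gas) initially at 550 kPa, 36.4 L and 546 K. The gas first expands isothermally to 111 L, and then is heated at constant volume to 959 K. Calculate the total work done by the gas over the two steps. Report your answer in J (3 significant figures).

Step 1 (isothermal): W = P₁V₁ ln(V₂/V₁) = (20020) ln(111/36.4) = 22322 J.
Step 2 (isochoric): W = 0 (constant volume).
W_total = 22322 + 0 = 22322 J.

W_total ≈ 22300 J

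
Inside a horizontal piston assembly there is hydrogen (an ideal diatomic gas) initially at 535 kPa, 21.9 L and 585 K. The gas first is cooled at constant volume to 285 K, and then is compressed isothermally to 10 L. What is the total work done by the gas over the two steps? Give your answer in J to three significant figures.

W_total ≈ -4470 J

Step 1 (isochoric): W = 0 (constant volume).
After step 1: P = 260.6 kPa (V unchanged).
Step 2 (isothermal): W = P₁V₁ ln(V₂/V₁) = (5708) ln(10/21.9) = -4475 J.
W_total = 0 − 4475 = -4475 J.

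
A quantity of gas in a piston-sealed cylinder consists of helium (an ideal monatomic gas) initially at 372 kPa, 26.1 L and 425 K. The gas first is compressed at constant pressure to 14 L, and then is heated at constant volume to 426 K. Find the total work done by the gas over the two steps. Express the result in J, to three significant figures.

Step 1 (isobaric): W = PΔV = (372 kPa)(14 − 26.1 L) = -4501 J.
Step 2 (isochoric): W = 0 (constant volume).
W_total = -4501 + 0 = -4501 J.

W_total ≈ -4500 J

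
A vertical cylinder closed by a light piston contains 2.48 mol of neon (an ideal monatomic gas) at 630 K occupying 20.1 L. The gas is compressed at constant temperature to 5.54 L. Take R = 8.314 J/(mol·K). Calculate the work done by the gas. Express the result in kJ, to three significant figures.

W ≈ -16.7 kJ

Isothermal: W = nRT ln(V₂/V₁).
W = (2.48)(8.314)(630) × ln(5.54/20.1)
  = 12990 × -1.289
W_by_gas = -16740 J.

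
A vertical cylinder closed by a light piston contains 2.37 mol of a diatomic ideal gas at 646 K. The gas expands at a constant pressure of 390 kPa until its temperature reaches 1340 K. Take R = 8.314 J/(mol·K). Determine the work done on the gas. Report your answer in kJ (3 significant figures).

Isobaric: W = P ΔV = nR ΔT.
W = (2.37)(8.314)(1340 − 646) = 13675 J.
Work on gas = −W_by = -13675 J.

W ≈ -13.7 kJ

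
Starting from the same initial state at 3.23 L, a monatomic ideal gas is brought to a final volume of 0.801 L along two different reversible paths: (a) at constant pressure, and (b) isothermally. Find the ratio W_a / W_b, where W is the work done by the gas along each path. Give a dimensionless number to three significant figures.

W_a / W_b ≈ 0.539

Path (a) isobaric: W = P₁(V₂ − V₁) → W_a/(P₁V₁) = -0.752.
Path (b) isothermal: W = P₁V₁ ln(V₂/V₁) → W_b/(P₁V₁) = -1.394.
W_a / W_b = -0.752 / -1.394 = 0.5393.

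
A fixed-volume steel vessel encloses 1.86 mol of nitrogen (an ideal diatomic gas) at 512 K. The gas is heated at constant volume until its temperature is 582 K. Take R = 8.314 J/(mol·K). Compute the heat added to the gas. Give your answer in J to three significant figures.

Q ≈ 2710 J

Constant volume ⇒ W = 0, so Q = ΔU = nCᵥΔT with Cᵥ = 5R/2 = 20.79 J/(mol·K).
ΔU = (1.86)(20.79)(582 − 512) = 2706 J.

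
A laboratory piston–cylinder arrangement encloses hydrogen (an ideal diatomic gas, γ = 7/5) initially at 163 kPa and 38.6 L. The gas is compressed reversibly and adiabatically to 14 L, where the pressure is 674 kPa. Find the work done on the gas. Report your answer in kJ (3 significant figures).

Adiabatic: W = (P₁V₁ − P₂V₂)/(γ − 1) with γ = 7/5.
P₁V₁ = 6292 J, P₂V₂ = 9436 J.
W = (6292 − 9436) / 0.4 = -7861 J.
Work on gas = −W_by = 7861 J.

W ≈ 7.86 kJ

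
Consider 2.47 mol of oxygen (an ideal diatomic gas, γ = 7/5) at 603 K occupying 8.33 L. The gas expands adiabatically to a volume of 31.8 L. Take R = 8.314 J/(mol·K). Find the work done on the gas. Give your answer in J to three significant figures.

W ≈ -12800 J

Adiabatic: TV^(γ−1) = const with γ = 7/5.
T₂ = T₁ (V₁/V₂)^(γ−1) = 603 × (8.33/31.8)^0.4 = 603 × 0.5852 = 352.9 K.
W_by = nCᵥ(T₁ − T₂) = (2.47)(20.79)(603 − 352.9) = 12842 J.
Work on gas = −W_by = -12842 J.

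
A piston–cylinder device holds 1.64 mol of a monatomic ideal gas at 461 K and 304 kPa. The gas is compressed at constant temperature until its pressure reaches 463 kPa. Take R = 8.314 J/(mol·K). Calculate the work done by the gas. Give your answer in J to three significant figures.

Isothermal process: W = nRT ln(V₂/V₁) = nRT ln(P₁/P₂).
W = (1.64)(8.314)(461) × ln(304/463)
  = 6286 × ln(0.6566) = 6286 × -0.4207
W_by_gas = -2644 J.

W ≈ -2640 J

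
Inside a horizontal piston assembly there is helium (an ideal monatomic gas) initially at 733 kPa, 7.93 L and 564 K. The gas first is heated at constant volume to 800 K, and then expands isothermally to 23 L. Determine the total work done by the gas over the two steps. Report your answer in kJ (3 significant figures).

Step 1 (isochoric): W = 0 (constant volume).
After step 1: P = 1040 kPa (V unchanged).
Step 2 (isothermal): W = P₁V₁ ln(V₂/V₁) = (8245) ln(23/7.93) = 8780 J.
W_total = 0 + 8780 = 8780 J.

W_total ≈ 8.78 kJ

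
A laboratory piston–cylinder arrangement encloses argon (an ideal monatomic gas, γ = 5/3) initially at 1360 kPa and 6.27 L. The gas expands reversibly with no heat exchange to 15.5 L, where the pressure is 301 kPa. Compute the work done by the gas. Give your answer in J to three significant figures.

Adiabatic: W = (P₁V₁ − P₂V₂)/(γ − 1) with γ = 5/3.
P₁V₁ = 8527 J, P₂V₂ = 4666 J.
W = (8527 − 4666) / 0.6667 = 5793 J.

W ≈ 5790 J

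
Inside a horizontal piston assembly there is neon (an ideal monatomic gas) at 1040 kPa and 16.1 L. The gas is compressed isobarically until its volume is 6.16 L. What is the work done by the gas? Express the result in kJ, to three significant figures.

W ≈ -10.3 kJ

Isobaric: W = P ΔV.
W = (1040 kPa)(6.16 − 16.1 L) = (1040)(-9.94) = -10338 J.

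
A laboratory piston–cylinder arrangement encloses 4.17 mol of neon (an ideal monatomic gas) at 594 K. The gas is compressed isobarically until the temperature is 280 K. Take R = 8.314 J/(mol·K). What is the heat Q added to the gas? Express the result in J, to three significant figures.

Q ≈ -27200 J

Isobaric: W = nRΔT = (4.17)(8.314)(-314) = -10886 J.
ΔU = nCᵥΔT with Cᵥ = 3R/2: ΔU = (4.17)(12.47)(-314) = -16329 J.
Q = ΔU + W = -16329 − 10886 = -27215 J.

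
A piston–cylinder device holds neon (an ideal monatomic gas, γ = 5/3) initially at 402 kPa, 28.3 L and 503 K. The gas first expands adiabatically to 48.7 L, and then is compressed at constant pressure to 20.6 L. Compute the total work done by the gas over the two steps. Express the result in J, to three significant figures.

W_total ≈ 610 J

Step 1 (adiabatic): W = (P₁V₁ − P₂V₂)/(γ−1) = (11377 − 7922)/0.667 = 5181 J.
After step 1: P = 162.7 kPa, V = 48.7 L, T = 350.3 K.
Step 2 (isobaric): W = PΔV = (162.7 kPa)(20.6 − 48.7 L) = -4571 J.
W_total = 5181 − 4571 = 610.3 J.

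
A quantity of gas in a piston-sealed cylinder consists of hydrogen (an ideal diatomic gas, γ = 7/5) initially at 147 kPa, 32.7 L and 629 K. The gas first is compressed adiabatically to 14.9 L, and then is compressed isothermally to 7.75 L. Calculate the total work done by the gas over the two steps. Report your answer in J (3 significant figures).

Step 1 (adiabatic): W = (P₁V₁ − P₂V₂)/(γ−1) = (4807 − 6583)/0.4 = -4440 J.
After step 1: P = 441.8 kPa, V = 14.9 L, T = 861.4 K.
Step 2 (isothermal): W = P₁V₁ ln(V₂/V₁) = (6583) ln(7.75/14.9) = -4303 J.
W_total = -4440 − 4303 = -8743 J.

W_total ≈ -8740 J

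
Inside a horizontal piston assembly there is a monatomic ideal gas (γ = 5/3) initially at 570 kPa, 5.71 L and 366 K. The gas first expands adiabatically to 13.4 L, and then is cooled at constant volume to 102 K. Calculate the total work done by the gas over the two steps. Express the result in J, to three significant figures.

W_total ≈ 2120 J

Step 1 (adiabatic): W = (P₁V₁ − P₂V₂)/(γ−1) = (3255 − 1843)/0.667 = 2118 J.
Step 2 (isochoric): W = 0 (constant volume).
W_total = 2118 + 0 = 2118 J.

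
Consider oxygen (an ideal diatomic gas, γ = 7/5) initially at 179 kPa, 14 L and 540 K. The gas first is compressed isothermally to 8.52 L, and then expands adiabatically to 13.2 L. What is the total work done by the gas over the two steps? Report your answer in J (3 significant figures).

Step 1 (isothermal): W = P₁V₁ ln(V₂/V₁) = (2506) ln(8.52/14) = -1245 J.
After step 1: P = 294.1 kPa, V = 8.52 L, T = 540 K.
Step 2 (adiabatic): W = (P₁V₁ − P₂V₂)/(γ−1) = (2506 − 2103)/0.4 = 1006 J.
W_total = -1245 + 1006 = -238.1 J.

W_total ≈ -238 J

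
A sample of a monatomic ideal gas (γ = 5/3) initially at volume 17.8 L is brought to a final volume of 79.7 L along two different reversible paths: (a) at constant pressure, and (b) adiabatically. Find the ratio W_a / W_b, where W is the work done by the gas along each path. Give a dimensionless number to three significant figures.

W_a / W_b ≈ 3.67

Path (a) isobaric: W = P₁(V₂ − V₁) → W_a/(P₁V₁) = 3.478.
Path (b) adiabatic: W = P₁V₁(1 − (V₁/V₂)^(γ−1))/(γ−1) → W_b/(P₁V₁) = 0.9478.
W_a / W_b = 3.478 / 0.9478 = 3.669.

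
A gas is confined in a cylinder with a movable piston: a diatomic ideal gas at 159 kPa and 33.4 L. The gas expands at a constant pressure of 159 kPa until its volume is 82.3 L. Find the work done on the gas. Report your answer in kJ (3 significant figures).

W ≈ -7.78 kJ

Isobaric: W = P ΔV.
W = (159 kPa)(82.3 − 33.4 L) = (159)(48.9) = 7775 J.
Work on gas = −W_by = -7775 J.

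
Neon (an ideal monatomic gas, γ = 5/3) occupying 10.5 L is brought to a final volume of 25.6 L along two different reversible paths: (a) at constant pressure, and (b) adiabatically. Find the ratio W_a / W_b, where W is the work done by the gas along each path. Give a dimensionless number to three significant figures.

W_a / W_b ≈ 2.14

Path (a) isobaric: W = P₁(V₂ − V₁) → W_a/(P₁V₁) = 1.438.
Path (b) adiabatic: W = P₁V₁(1 − (V₁/V₂)^(γ−1))/(γ−1) → W_b/(P₁V₁) = 0.6719.
W_a / W_b = 1.438 / 0.6719 = 2.14.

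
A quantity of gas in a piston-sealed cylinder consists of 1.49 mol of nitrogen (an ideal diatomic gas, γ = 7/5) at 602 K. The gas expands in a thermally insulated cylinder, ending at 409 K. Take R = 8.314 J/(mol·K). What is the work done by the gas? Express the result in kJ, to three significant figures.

W ≈ 5.98 kJ

Adiabatic ⇒ Q = 0, so W_by = −ΔU = nCᵥ(T₁ − T₂).
Cᵥ = 5R/2 = 20.79 J/(mol·K).
W = (1.49)(20.79)(602 − 409) = 5977 J.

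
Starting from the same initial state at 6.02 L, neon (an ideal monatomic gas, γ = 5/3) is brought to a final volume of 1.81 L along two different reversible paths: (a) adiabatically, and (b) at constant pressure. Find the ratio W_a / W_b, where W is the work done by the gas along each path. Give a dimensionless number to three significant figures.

W_a / W_b ≈ 2.63

Path (a) adiabatic: W = P₁V₁(1 − (V₁/V₂)^(γ−1))/(γ−1) → W_a/(P₁V₁) = -1.842.
Path (b) isobaric: W = P₁(V₂ − V₁) → W_b/(P₁V₁) = -0.6993.
W_a / W_b = -1.842 / -0.6993 = 2.634.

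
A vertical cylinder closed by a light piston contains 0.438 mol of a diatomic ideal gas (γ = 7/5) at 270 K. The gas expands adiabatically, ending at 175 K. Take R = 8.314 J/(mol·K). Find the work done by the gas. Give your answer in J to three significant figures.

W ≈ 865 J

Adiabatic ⇒ Q = 0, so W_by = −ΔU = nCᵥ(T₁ − T₂).
Cᵥ = 5R/2 = 20.79 J/(mol·K).
W = (0.438)(20.79)(270 − 175) = 864.9 J.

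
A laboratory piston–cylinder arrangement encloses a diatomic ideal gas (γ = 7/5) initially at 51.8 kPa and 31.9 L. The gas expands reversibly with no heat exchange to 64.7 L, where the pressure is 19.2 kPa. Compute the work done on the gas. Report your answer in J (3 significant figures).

Adiabatic: W = (P₁V₁ − P₂V₂)/(γ − 1) with γ = 7/5.
P₁V₁ = 1652 J, P₂V₂ = 1242 J.
W = (1652 − 1242) / 0.4 = 1025 J.
Work on gas = −W_by = -1025 J.

W ≈ -1030 J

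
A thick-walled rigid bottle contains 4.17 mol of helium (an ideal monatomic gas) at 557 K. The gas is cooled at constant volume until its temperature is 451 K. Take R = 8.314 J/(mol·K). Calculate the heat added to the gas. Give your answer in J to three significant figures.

Constant volume ⇒ W = 0, so Q = ΔU = nCᵥΔT with Cᵥ = 3R/2 = 12.47 J/(mol·K).
ΔU = (4.17)(12.47)(451 − 557) = -5512 J.

Q ≈ -5510 J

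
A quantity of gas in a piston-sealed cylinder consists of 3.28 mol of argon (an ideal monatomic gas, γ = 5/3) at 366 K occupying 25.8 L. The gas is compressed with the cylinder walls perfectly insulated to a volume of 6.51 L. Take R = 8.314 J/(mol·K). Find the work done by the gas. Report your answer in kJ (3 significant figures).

W ≈ -22.5 kJ

Adiabatic: TV^(γ−1) = const with γ = 5/3.
T₂ = T₁ (V₁/V₂)^(γ−1) = 366 × (25.8/6.51)^0.667 = 366 × 2.504 = 916.6 K.
W_by = nCᵥ(T₁ − T₂) = (3.28)(12.47)(366 − 916.6) = -22522 J.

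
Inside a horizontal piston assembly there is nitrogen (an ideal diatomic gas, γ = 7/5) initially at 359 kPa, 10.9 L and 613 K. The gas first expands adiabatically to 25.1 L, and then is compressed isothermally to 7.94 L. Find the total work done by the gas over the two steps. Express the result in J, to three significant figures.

Step 1 (adiabatic): W = (P₁V₁ − P₂V₂)/(γ−1) = (3913 − 2803)/0.4 = 2775 J.
After step 1: P = 111.7 kPa, V = 25.1 L, T = 439.1 K.
Step 2 (isothermal): W = P₁V₁ ln(V₂/V₁) = (2803) ln(7.94/25.1) = -3226 J.
W_total = 2775 − 3226 = -450.9 J.

W_total ≈ -451 J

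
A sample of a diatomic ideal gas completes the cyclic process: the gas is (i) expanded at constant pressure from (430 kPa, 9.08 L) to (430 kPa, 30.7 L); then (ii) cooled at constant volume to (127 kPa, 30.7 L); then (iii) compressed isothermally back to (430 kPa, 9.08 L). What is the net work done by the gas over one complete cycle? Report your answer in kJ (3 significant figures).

Leg (i): W = PΔV = (430)(30.7 − 9.08) = 9297 J.
Leg (ii): W = 0.
Leg (iii): W = PᵢVᵢ ln(V_f/Vᵢ) = (3899) ln(9.08/30.7) = -4750 J.
W_net = 9297 − 4750 = 4547 J.

W_net ≈ 4.55 kJ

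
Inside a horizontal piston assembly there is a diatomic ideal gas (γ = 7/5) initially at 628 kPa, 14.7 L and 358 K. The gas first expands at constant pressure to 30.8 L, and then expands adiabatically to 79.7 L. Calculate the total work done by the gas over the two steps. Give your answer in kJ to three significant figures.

W_total ≈ 25.4 kJ

Step 1 (isobaric): W = PΔV = (628 kPa)(30.8 − 14.7 L) = 10111 J.
After step 1: P = 628 kPa, V = 30.8 L, T = 750.1 K.
Step 2 (adiabatic): W = (P₁V₁ − P₂V₂)/(γ−1) = (19342 − 13224)/0.4 = 15297 J.
W_total = 10111 + 15297 = 25408 J.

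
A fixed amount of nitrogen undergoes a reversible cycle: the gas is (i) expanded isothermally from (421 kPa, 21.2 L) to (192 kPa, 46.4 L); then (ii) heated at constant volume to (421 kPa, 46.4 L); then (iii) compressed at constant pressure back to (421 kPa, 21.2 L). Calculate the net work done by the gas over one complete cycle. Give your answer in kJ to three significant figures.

Leg (i): W = PᵢVᵢ ln(V_f/Vᵢ) = (8925) ln(46.4/21.2) = 6991 J.
Leg (ii): W = 0.
Leg (iii): W = PΔV = (421)(21.2 − 46.4) = -10609 J.
W_net = 6991 − 10609 = -3618 J.

W_net ≈ -3.62 kJ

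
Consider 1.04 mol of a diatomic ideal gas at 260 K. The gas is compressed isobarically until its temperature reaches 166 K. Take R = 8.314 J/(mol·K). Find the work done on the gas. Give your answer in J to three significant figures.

Isobaric: W = P ΔV = nR ΔT.
W = (1.04)(8.314)(166 − 260) = -812.8 J.
Work on gas = −W_by = 812.8 J.

W ≈ 813 J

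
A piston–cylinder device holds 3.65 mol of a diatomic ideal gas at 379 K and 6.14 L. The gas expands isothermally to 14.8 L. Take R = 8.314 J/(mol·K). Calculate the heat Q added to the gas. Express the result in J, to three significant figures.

Q ≈ 10100 J

Isothermal ⇒ ΔU = 0, so Q = W = nRT ln(V₂/V₁).
Q = (3.65)(8.314)(379) ln(14.8/6.14) = 11501 × 0.8798 = 10119 J.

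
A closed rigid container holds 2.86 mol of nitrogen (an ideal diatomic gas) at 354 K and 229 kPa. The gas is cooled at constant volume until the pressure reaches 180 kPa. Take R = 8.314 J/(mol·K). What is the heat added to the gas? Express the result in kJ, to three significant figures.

Q ≈ -4.50 kJ

Constant volume ⇒ W = 0, so Q = ΔU = nCᵥΔT with Cᵥ = 5R/2 = 20.79 J/(mol·K).
At constant V, T₂/T₁ = P₂/P₁ ⇒ ΔT = T₁(P₂/P₁ − 1) = 354·(180/229 − 1) = -75.75 K.
ΔU = (2.86)(20.79)(-75.75) = -4503 J.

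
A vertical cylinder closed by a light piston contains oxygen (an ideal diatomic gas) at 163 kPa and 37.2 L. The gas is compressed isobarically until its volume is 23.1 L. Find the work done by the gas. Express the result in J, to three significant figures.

W ≈ -2300 J

Isobaric: W = P ΔV.
W = (163 kPa)(23.1 − 37.2 L) = (163)(-14.1) = -2298 J.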